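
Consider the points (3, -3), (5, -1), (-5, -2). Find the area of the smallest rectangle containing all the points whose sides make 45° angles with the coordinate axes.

49.5

In coordinates u = x + y, v = x − y the rectangle is axis-aligned; the map (x,y)→(u,v) scales areas by 2.
u-values: 0, 4, -7; range = 4 − (-7) = 11.
v-values: 6, 6, -3; range = 6 − (-3) = 9.
Area = (11 × 9) / 2 = 49.5.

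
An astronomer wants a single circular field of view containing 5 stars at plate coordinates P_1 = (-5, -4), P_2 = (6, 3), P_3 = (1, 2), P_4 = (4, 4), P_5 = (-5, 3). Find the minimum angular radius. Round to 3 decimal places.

The minimum enclosing circle of a finite set is fixed by two of the points (as a diameter) or three (as a circumcircle).
The farthest pair is P_1–P_2 with squared distance 170. The circle on this segment as diameter has centre (0.5, -0.5) and r² = 170/4 = 42.5.
Check P_3: distance² to centre = 6.5 ≤ 42.5, so it lies inside.
All remaining points lie in this disk, and no smaller disk contains both endpoints, so this is the minimum enclosing circle.
r = √(42.5) ≈ 6.519.

6.519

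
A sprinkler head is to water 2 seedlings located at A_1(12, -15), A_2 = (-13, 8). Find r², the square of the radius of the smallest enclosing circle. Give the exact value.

288.5

The smallest circle enclosing two points has them as diameter endpoints.
Centre = midpoint = (-0.5, -3.5); r² = |A_1A_2|²/4 = 1154/4 = 288.5.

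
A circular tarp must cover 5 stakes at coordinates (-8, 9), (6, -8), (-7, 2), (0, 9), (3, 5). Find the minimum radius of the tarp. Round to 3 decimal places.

11.011

By Welzl's lemma the MEC is supported by two points (diametrically opposite) or three points (on a circumcircle).
The farthest pair is (-8, 9)–(6, -8) with squared distance 485. The circle on this segment as diameter has centre (-1, 0.5) and r² = 485/4 = 121.25.
Check (-7, 2): distance² to centre = 38.25 ≤ 121.25, so it lies inside.
All remaining points lie in this disk, and no smaller disk contains both endpoints, so this is the minimum enclosing circle.
r = √(121.25) ≈ 11.011.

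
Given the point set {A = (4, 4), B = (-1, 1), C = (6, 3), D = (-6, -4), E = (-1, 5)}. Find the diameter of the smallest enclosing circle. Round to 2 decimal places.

13.89

By Welzl's lemma the MEC is supported by two points (diametrically opposite) or three points (on a circumcircle).
The farthest pair is C–D with squared distance 193. The circle on this segment as diameter has centre (0, -0.5) and r² = 193/4 = 48.25.
Check A: distance² to centre = 36.25 ≤ 48.25, so it lies inside.
All remaining points lie in this disk, and no smaller disk contains both endpoints, so this is the minimum enclosing circle.
Diameter = 2r = 2√(48.25) ≈ 13.89.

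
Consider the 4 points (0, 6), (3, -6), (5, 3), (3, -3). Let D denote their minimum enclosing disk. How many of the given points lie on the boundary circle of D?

2

The farthest pair is (0, 6)–(3, -6) with squared distance 153. The circle on this segment as diameter has centre (1.5, 0) and r² = 153/4 = 38.25.
Check (5, 3): distance² to centre = 21.25 ≤ 38.25, so it lies inside.
All remaining points lie in this disk, and no smaller disk contains both endpoints, so this is the minimum enclosing circle.
The points at distance exactly r from the centre are (0, 6), (3, -6) — 2 points.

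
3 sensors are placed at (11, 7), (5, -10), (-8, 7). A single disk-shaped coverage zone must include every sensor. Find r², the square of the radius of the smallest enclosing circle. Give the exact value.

74425/578

Call the three points A, B, C in the order given.
Side lengths²: AB² = 325, AC² = 361, BC² = 458.
Since BC² = 458 < 361 + 325 = 686, the triangle is acute, so the smallest enclosing circle is the circumcircle.
Circumcentre = (1.5, 27/34), r² = 74425/578.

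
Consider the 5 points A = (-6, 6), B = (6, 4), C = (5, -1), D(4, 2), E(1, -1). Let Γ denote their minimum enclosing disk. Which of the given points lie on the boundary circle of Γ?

A, B, C

A smallest enclosing disk is always determined by at most three of the input points on its boundary.
The minimum enclosing circle is determined by three boundary points: A, B, C.
Their circumcentre is (-12/31, 83/31) with r² = 40885/961.
The farthest remaining point D is at distance² 18937/961 ≤ 40885/961.
The points at distance exactly r from the centre are A, B, C — 3 points.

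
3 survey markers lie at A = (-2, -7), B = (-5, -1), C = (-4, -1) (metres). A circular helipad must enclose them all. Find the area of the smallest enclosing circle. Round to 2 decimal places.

35.34

Side lengths²: AB² = 45, AC² = 40, BC² = 1.
Since AB² = 45 ≥ 40 + 1 = 41, the angle opposite AB is not acute, so the smallest enclosing circle has AB as diameter.
Centre = midpoint of AB = (-3.5, -4), r² = 45/4 = 11.25.
Area = π·r² = π·11.25 ≈ 35.34.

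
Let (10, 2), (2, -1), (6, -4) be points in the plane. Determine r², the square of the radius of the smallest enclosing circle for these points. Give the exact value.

Call the three points A, B, C in the order given.
Side lengths²: AB² = 73, AC² = 52, BC² = 25.
Since AB² = 73 < 52 + 25 = 77, the triangle is acute, so the smallest enclosing circle is the circumcircle.
Circumcentre = (73/12, 5/18), r² = 23725/1296.

23725/1296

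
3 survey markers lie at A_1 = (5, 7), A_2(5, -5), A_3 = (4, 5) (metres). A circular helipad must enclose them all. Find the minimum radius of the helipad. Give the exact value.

6

Side lengths²: A_1A_2² = 144, A_1A_3² = 5, A_2A_3² = 101.
Since A_1A_2² = 144 ≥ 101 + 5 = 106, the angle opposite A_1A_2 is not acute, so the smallest enclosing circle has A_1A_2 as diameter.
Centre = midpoint of A_1A_2 = (5, 1), r² = 144/4 = 36.
r = √36 = 6.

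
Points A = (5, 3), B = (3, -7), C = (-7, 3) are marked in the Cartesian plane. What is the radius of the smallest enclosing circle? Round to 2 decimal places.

7.21

Side lengths²: AB² = 104, AC² = 144, BC² = 200.
Since BC² = 200 < 144 + 104 = 248, the triangle is acute, so the smallest enclosing circle is the circumcircle.
Circumcentre = (-1, -1), r² = 52.
r = √52 ≈ 7.21.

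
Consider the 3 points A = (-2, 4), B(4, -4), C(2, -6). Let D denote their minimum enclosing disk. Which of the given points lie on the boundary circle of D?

Side lengths²: AB² = 100, AC² = 116, BC² = 8.
Since AC² = 116 ≥ 100 + 8 = 108, the angle opposite AC is not acute, so the smallest enclosing circle has AC as diameter.
Centre = midpoint of AC = (0, -1), r² = 116/4 = 29.
The points at distance exactly r from the centre are A, C — 2 points.

A, C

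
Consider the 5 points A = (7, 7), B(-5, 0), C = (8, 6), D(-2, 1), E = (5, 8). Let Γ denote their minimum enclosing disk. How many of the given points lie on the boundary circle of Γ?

2

The farthest pair is B–C with squared distance 205. The circle on this segment as diameter has centre (1.5, 3) and r² = 205/4 = 51.25.
Check A: distance² to centre = 46.25 ≤ 51.25, so it lies inside.
All remaining points lie in this disk, and no smaller disk contains both endpoints, so this is the minimum enclosing circle.
The points at distance exactly r from the centre are B, C — 2 points.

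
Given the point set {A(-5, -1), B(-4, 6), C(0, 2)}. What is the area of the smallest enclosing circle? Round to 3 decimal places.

Side lengths²: AB² = 50, AC² = 34, BC² = 32.
Since AB² = 50 < 34 + 32 = 66, the triangle is acute, so the smallest enclosing circle is the circumcircle.
Circumcentre = (-3.625, 2.375), r² = 13.28125.
Area = π·r² = π·13.28125 ≈ 41.724.

41.724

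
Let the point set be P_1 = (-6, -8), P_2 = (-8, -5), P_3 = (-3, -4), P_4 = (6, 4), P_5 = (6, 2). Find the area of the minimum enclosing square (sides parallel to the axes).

196

The bounding box has width 14 and height 12.
An axis-aligned square enclosing the set must have side ≥ max(width, height).
So the minimum side is max(14, 12) = 14.
Area = 14² = 196.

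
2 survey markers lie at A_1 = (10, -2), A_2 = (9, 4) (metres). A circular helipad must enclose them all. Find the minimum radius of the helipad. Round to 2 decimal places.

The smallest circle enclosing two points has them as diameter endpoints.
Centre = midpoint = (9.5, 1); r² = |A_1A_2|²/4 = 37/4 = 9.25.
r = √(9.25) ≈ 3.04.

3.04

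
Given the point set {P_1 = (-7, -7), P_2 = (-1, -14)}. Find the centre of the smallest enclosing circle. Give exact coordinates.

The smallest circle enclosing two points has them as diameter endpoints.
Centre = midpoint = (-4, -10.5); r² = |P_1P_2|²/4 = 85/4 = 21.25.
Centre = (-4, -10.5).

(-4, -10.5)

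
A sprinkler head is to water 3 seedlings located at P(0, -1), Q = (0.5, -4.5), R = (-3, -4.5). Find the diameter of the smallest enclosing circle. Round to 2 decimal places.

4.66

Side lengths²: PQ² = 12.5, PR² = 21.25, QR² = 12.25.
Since PR² = 21.25 < 12.5 + 12.25 = 24.75, the triangle is acute, so the smallest enclosing circle is the circumcircle.
Circumcentre = (-1.25, -83/28), r² = 2125/392.
Diameter = 2r = 2√(2125/392) ≈ 4.66.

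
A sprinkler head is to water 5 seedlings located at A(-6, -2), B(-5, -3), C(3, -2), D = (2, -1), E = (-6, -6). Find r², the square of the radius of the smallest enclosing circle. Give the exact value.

24.25

A smallest enclosing disk is always determined by at most three of the input points on its boundary.
The farthest pair is C–E with squared distance 97. The circle on this segment as diameter has centre (-1.5, -4) and r² = 97/4 = 24.25.
Check A: distance² to centre = 24.25 ≤ 24.25, so it lies inside.
All remaining points lie in this disk, and no smaller disk contains both endpoints, so this is the minimum enclosing circle.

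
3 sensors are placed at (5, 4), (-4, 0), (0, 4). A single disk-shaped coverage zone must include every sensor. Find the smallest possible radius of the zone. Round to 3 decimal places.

Call the three points A, B, C in the order given.
Side lengths²: AB² = 97, AC² = 25, BC² = 32.
Since AB² = 97 ≥ 32 + 25 = 57, the angle opposite AB is not acute, so the smallest enclosing circle has AB as diameter.
Centre = midpoint of AB = (0.5, 2), r² = 97/4 = 24.25.
r = √(24.25) ≈ 4.924.

4.924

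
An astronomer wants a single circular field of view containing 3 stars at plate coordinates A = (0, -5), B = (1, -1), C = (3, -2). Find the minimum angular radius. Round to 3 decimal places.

2.173

Side lengths²: AB² = 17, AC² = 18, BC² = 5.
Since AC² = 18 < 17 + 5 = 22, the triangle is acute, so the smallest enclosing circle is the circumcircle.
Circumcentre = (7/6, -19/6), r² = 85/18.
r = √(85/18) ≈ 2.173.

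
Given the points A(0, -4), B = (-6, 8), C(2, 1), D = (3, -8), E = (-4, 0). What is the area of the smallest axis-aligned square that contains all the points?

The bounding box has width 9 and height 16.
An axis-aligned square enclosing the set must have side ≥ max(width, height).
So the minimum side is max(9, 16) = 16.
Area = 16² = 256.

256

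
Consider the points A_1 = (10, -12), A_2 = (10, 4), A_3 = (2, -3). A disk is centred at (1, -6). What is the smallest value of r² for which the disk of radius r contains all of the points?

The required radius is the distance from (1, -6) to the farthest point.
Squared distances: 117, 181, 10.
Maximum is 181, attained at A_2.

181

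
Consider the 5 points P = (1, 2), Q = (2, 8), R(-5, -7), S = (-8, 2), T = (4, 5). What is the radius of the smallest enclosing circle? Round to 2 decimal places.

The minimum enclosing circle of a finite set is fixed by two of the points (as a diameter) or three (as a circumcircle).
The farthest pair is Q–R with squared distance 274. The circle on this segment as diameter has centre (-1.5, 0.5) and r² = 274/4 = 68.5.
Check P: distance² to centre = 8.5 ≤ 68.5, so it lies inside.
All remaining points lie in this disk, and no smaller disk contains both endpoints, so this is the minimum enclosing circle.
r = √(68.5) ≈ 8.28.

8.28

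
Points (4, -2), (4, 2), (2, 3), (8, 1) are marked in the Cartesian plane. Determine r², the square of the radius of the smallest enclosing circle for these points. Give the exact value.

3625/338

The minimum enclosing circle of a finite set is fixed by two of the points (as a diameter) or three (as a circumcircle).
The minimum enclosing circle is determined by three boundary points: (4, -2), (2, 3), (8, 1).
Their circumcentre is (123/26, 31/26) with r² = 3625/338.
The farthest remaining point (4, 2) is at distance² 401/338 ≤ 3625/338.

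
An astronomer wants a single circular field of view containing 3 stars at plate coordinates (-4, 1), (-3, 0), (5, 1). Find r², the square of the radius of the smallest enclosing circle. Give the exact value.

20.25

Call the three points A, B, C in the order given.
Side lengths²: AB² = 2, AC² = 81, BC² = 65.
Since AC² = 81 ≥ 65 + 2 = 67, the angle opposite AC is not acute, so the smallest enclosing circle has AC as diameter.
Centre = midpoint of AC = (0.5, 1), r² = 81/4 = 20.25.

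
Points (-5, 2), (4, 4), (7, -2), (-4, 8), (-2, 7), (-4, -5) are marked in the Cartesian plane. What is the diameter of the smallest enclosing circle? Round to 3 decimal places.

A smallest enclosing disk is always determined by at most three of the input points on its boundary.
The minimum enclosing circle is determined by three boundary points: (7, -2), (-4, 8), (-4, -5).
Their circumcentre is (3/22, 1.5) with r² = 14365/242.
The farthest remaining point (-2, 7) is at distance² 8425/242 ≤ 14365/242.
Diameter = 2r = 2√(14365/242) ≈ 15.409.

15.409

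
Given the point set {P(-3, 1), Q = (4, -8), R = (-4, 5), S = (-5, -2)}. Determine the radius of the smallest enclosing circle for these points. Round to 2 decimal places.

7.63

The farthest pair is Q–R with squared distance 233. The circle on this segment as diameter has centre (0, -1.5) and r² = 233/4 = 58.25.
Check P: distance² to centre = 15.25 ≤ 58.25, so it lies inside.
All remaining points lie in this disk, and no smaller disk contains both endpoints, so this is the minimum enclosing circle.
r = √(58.25) ≈ 7.63.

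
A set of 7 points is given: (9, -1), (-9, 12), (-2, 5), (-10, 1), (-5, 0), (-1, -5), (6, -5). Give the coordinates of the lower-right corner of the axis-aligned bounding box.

(9, -5)

x-range [-10, 9], y-range [-5, 12].
The lower-right corner is (9, -5).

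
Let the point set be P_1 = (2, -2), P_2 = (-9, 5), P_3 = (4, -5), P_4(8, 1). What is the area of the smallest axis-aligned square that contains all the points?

289

The bounding box has width 17 and height 10.
An axis-aligned square enclosing the set must have side ≥ max(width, height).
So the minimum side is max(17, 10) = 17.
Area = 17² = 289.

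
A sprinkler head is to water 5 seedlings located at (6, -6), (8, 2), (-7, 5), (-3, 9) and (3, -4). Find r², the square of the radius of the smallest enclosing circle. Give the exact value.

The minimum enclosing circle is determined by three boundary points: (6, -6), (-7, 5), (-3, 9).
Their circumcentre is (0.875, 1.125) with r² = 77.03125.
The farthest remaining point (8, 2) is at distance² 51.53125 ≤ 77.03125.

77.03125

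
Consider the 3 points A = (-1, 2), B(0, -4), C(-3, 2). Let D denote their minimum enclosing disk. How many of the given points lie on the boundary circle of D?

2

Side lengths²: AB² = 37, AC² = 4, BC² = 45.
Since BC² = 45 ≥ 37 + 4 = 41, the angle opposite BC is not acute, so the smallest enclosing circle has BC as diameter.
Centre = midpoint of BC = (-1.5, -1), r² = 45/4 = 11.25.
The points at distance exactly r from the centre are B, C — 2 points.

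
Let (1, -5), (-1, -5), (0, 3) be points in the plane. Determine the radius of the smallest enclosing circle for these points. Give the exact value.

4.0625

Call the three points A, B, C in the order given.
Side lengths²: AB² = 4, AC² = 65, BC² = 65.
Since BC² = 65 < 65 + 4 = 69, the triangle is acute, so the smallest enclosing circle is the circumcircle.
Circumcentre = (0, -1.0625), r² = 16.50390625.
r = √(16.50390625) = 4.0625.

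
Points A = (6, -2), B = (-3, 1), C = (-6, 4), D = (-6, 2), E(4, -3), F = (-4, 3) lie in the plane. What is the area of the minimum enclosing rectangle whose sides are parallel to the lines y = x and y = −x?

72

In coordinates u = x + y, v = x − y the rectangle is axis-aligned; the map (x,y)→(u,v) scales areas by 2.
u-values: 4, -2, -2, -4, 1, -1; range = 4 − (-4) = 8.
v-values: 8, -4, -10, -8, 7, -7; range = 8 − (-10) = 18.
Area = (8 × 18) / 2 = 72.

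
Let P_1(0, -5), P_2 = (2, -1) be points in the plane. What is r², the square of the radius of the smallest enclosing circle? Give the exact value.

The smallest circle enclosing two points has them as diameter endpoints.
Centre = midpoint = (1, -3); r² = |P_1P_2|²/4 = 20/4 = 5.

5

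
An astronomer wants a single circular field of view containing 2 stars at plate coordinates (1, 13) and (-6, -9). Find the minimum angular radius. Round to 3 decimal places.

11.543

The smallest circle enclosing two points has them as diameter endpoints.
Centre = midpoint = (-2.5, 2); r² = |(1, 13)−(-6, -9)|²/4 = 533/4 = 133.25.
r = √(133.25) ≈ 11.543.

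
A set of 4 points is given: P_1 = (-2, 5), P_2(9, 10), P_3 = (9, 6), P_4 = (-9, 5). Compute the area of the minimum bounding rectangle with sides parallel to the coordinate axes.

x ranges over [-9, 9], width 18.
y ranges over [5, 10], height 5.
Area = 18 × 5 = 90.

90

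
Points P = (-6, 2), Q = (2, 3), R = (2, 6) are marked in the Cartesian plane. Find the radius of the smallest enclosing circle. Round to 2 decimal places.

Side lengths²: PQ² = 65, PR² = 80, QR² = 9.
Since PR² = 80 ≥ 65 + 9 = 74, the angle opposite PR is not acute, so the smallest enclosing circle has PR as diameter.
Centre = midpoint of PR = (-2, 4), r² = 80/4 = 20.
r = √20 ≈ 4.47.

4.47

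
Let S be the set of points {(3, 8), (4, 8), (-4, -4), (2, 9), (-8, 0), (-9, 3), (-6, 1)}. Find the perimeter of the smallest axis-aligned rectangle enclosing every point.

52

Width = max x − min x = 4 − (-9) = 13.
Height = max y − min y = 9 − (-4) = 13.
Perimeter = 2(13 + 13) = 52.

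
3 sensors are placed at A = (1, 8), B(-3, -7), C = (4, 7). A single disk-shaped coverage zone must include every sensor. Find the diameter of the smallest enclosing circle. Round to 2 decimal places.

Side lengths²: AB² = 241, AC² = 10, BC² = 245.
Since BC² = 245 < 241 + 10 = 251, the triangle is acute, so the smallest enclosing circle is the circumcircle.
Circumcentre = (1/14, 3/14), r² = 6025/98.
Diameter = 2r = 2√(6025/98) ≈ 15.68.

15.68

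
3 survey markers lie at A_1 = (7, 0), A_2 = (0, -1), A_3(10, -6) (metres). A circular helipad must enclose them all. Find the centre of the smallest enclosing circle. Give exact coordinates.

(5, -3.5)

Side lengths²: A_1A_2² = 50, A_1A_3² = 45, A_2A_3² = 125.
Since A_2A_3² = 125 ≥ 50 + 45 = 95, the angle opposite A_2A_3 is not acute, so the smallest enclosing circle has A_2A_3 as diameter.
Centre = midpoint of A_2A_3 = (5, -3.5), r² = 125/4 = 31.25.
Centre = (5, -3.5).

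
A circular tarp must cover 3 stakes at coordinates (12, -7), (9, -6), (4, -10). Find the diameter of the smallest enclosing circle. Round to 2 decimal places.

Call the three points A, B, C in the order given.
Side lengths²: AB² = 10, AC² = 73, BC² = 41.
Since AC² = 73 ≥ 41 + 10 = 51, the angle opposite AC is not acute, so the smallest enclosing circle has AC as diameter.
Centre = midpoint of AC = (8, -8.5), r² = 73/4 = 18.25.
Diameter = 2r = 2√(18.25) ≈ 8.54.

8.54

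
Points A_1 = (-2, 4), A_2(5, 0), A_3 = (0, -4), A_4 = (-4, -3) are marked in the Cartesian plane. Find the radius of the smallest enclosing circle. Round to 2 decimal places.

4.88

The minimum enclosing circle of a finite set is fixed by two of the points (as a diameter) or three (as a circumcircle).
The minimum enclosing circle is determined by three boundary points: A_1, A_2, A_4.
Their circumcentre is (5/38, -15/38) with r² = 17225/722.
The farthest remaining point A_3 is at distance² 9397/722 ≤ 17225/722.
r = √(17225/722) ≈ 4.88.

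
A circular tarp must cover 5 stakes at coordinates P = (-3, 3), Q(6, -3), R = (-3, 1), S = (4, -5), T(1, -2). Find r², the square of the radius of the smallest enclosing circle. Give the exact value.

29.38

The minimum enclosing circle is determined by three boundary points: P, Q, S.
Their circumcentre is (1.3, -0.3) with r² = 29.38.
The farthest remaining point R is at distance² 20.18 ≤ 29.38.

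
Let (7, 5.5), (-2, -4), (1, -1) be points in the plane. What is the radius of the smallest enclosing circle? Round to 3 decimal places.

Call the three points A, B, C in the order given.
Side lengths²: AB² = 171.25, AC² = 78.25, BC² = 18.
Since AB² = 171.25 ≥ 78.25 + 18 = 96.25, the angle opposite AB is not acute, so the smallest enclosing circle has AB as diameter.
Centre = midpoint of AB = (2.5, 0.75), r² = 171.25/4 = 42.8125.
r = √(42.8125) ≈ 6.543.

6.543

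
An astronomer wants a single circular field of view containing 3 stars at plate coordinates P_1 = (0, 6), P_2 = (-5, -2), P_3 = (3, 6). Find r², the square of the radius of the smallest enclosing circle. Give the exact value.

Side lengths²: P_1P_2² = 89, P_1P_3² = 9, P_2P_3² = 128.
Since P_2P_3² = 128 ≥ 89 + 9 = 98, the angle opposite P_2P_3 is not acute, so the smallest enclosing circle has P_2P_3 as diameter.
Centre = midpoint of P_2P_3 = (-1, 2), r² = 128/4 = 32.

32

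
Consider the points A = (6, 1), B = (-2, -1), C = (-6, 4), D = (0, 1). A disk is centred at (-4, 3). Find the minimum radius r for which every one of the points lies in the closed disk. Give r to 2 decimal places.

The required radius is the distance from (-4, 3) to the farthest point.
Squared distances: 104, 20, 5, 20.
Maximum is 104, attained at A.
r = √104 ≈ 10.20.

10.20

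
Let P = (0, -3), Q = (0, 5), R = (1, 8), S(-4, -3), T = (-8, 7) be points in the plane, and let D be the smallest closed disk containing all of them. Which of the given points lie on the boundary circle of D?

By Welzl's lemma the MEC is supported by two points (diametrically opposite) or three points (on a circumcircle).
The minimum enclosing circle is determined by three boundary points: P, R, T.
Their circumcentre is (-146/49, 138/49) with r² = 102541/2401.
The farthest remaining point S is at distance² 83725/2401 ≤ 102541/2401.
The points at distance exactly r from the centre are P, R, T — 3 points.

P, R, T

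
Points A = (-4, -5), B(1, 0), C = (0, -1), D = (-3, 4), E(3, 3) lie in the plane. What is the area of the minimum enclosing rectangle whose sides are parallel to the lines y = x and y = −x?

60

In coordinates u = x + y, v = x − y the rectangle is axis-aligned; the map (x,y)→(u,v) scales areas by 2.
u-values: -9, 1, -1, 1, 6; range = 6 − (-9) = 15.
v-values: 1, 1, 1, -7, 0; range = 1 − (-7) = 8.
Area = (15 × 8) / 2 = 60.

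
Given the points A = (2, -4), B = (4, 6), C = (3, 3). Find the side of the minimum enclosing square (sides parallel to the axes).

10

The bounding box has width 2 and height 10.
An axis-aligned square enclosing the set must have side ≥ max(width, height).
So the minimum side is max(2, 10) = 10.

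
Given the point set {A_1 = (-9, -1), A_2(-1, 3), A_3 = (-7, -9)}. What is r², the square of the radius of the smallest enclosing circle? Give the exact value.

Side lengths²: A_1A_2² = 80, A_1A_3² = 68, A_2A_3² = 180.
Since A_2A_3² = 180 ≥ 80 + 68 = 148, the angle opposite A_2A_3 is not acute, so the smallest enclosing circle has A_2A_3 as diameter.
Centre = midpoint of A_2A_3 = (-4, -3), r² = 180/4 = 45.

45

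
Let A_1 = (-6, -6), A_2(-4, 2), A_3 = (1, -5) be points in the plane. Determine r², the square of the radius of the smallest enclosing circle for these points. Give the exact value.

15725/729

Side lengths²: A_1A_2² = 68, A_1A_3² = 50, A_2A_3² = 74.
Since A_2A_3² = 74 < 68 + 50 = 118, the triangle is acute, so the smallest enclosing circle is the circumcircle.
Circumcentre = (-79/27, -68/27), r² = 15725/729.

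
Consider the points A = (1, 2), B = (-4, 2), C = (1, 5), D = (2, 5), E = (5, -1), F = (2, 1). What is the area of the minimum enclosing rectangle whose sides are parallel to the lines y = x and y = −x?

54

In coordinates u = x + y, v = x − y the rectangle is axis-aligned; the map (x,y)→(u,v) scales areas by 2.
u-values: 3, -2, 6, 7, 4, 3; range = 7 − (-2) = 9.
v-values: -1, -6, -4, -3, 6, 1; range = 6 − (-6) = 12.
Area = (9 × 12) / 2 = 54.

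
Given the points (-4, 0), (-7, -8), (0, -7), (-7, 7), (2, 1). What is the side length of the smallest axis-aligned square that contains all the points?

The bounding box has width 9 and height 15.
An axis-aligned square enclosing the set must have side ≥ max(width, height).
So the minimum side is max(9, 15) = 15.

15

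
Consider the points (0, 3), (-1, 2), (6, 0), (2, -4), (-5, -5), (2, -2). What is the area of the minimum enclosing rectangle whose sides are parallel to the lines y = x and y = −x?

In coordinates u = x + y, v = x − y the rectangle is axis-aligned; the map (x,y)→(u,v) scales areas by 2.
u-values: 3, 1, 6, -2, -10, 0; range = 6 − (-10) = 16.
v-values: -3, -3, 6, 6, 0, 4; range = 6 − (-3) = 9.
Area = (16 × 9) / 2 = 72.

72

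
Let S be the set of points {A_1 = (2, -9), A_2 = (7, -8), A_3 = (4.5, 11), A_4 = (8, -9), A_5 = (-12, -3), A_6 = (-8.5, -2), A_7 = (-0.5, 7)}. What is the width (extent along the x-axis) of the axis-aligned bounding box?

20

max x = 8, min x = -12, so width = 20.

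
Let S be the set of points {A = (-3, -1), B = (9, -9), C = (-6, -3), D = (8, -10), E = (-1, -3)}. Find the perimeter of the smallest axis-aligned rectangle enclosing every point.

Width = max x − min x = 9 − (-6) = 15.
Height = max y − min y = -1 − (-10) = 9.
Perimeter = 2(15 + 9) = 48.

48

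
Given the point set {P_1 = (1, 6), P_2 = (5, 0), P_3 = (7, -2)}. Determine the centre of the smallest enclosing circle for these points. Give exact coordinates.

(4, 2)

Side lengths²: P_1P_2² = 52, P_1P_3² = 100, P_2P_3² = 8.
Since P_1P_3² = 100 ≥ 52 + 8 = 60, the angle opposite P_1P_3 is not acute, so the smallest enclosing circle has P_1P_3 as diameter.
Centre = midpoint of P_1P_3 = (4, 2), r² = 100/4 = 25.
Centre = (4, 2).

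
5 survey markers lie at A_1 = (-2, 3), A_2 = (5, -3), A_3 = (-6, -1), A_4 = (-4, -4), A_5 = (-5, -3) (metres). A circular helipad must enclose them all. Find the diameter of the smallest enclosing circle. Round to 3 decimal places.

The farthest pair is A_2–A_3 with squared distance 125. The circle on this segment as diameter has centre (-0.5, -2) and r² = 125/4 = 31.25.
Check A_1: distance² to centre = 27.25 ≤ 31.25, so it lies inside.
All remaining points lie in this disk, and no smaller disk contains both endpoints, so this is the minimum enclosing circle.
Diameter = 2r = 2√(31.25) ≈ 11.180.

11.180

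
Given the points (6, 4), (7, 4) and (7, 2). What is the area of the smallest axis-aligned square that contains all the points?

4

The bounding box has width 1 and height 2.
An axis-aligned square enclosing the set must have side ≥ max(width, height).
So the minimum side is max(1, 2) = 2.
Area = 2² = 4.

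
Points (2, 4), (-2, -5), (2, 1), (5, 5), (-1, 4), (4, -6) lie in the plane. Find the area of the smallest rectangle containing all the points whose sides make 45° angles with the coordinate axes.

In coordinates u = x + y, v = x − y the rectangle is axis-aligned; the map (x,y)→(u,v) scales areas by 2.
u-values: 6, -7, 3, 10, 3, -2; range = 10 − (-7) = 17.
v-values: -2, 3, 1, 0, -5, 10; range = 10 − (-5) = 15.
Area = (17 × 15) / 2 = 127.5.

127.5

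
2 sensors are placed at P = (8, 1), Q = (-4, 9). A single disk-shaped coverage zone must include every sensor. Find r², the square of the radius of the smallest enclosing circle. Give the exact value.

52

The smallest circle enclosing two points has them as diameter endpoints.
Centre = midpoint = (2, 5); r² = |PQ|²/4 = 208/4 = 52.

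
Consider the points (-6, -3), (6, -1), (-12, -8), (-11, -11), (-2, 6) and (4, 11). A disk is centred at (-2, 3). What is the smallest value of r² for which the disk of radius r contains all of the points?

277

The required radius is the distance from (-2, 3) to the farthest point.
Squared distances: 52, 80, 221, 277, 9, 100.
Maximum is 277, attained at (-11, -11).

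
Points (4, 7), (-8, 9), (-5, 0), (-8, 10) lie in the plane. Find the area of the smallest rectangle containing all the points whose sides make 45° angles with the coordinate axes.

In coordinates u = x + y, v = x − y the rectangle is axis-aligned; the map (x,y)→(u,v) scales areas by 2.
u-values: 11, 1, -5, 2; range = 11 − (-5) = 16.
v-values: -3, -17, -5, -18; range = -3 − (-18) = 15.
Area = (16 × 15) / 2 = 120.

120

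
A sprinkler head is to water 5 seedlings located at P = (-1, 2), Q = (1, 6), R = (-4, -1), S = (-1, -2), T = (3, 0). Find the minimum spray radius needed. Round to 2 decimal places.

4.37

The minimum enclosing circle is determined by three boundary points: Q, R, T.
Their circumcentre is (-19/22, 45/22) with r² = 4625/242.
The farthest remaining point S is at distance² 3965/242 ≤ 4625/242.
r = √(4625/242) ≈ 4.37.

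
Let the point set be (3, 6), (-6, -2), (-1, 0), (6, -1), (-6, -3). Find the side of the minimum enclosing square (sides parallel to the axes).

The bounding box has width 12 and height 9.
An axis-aligned square enclosing the set must have side ≥ max(width, height).
So the minimum side is max(12, 9) = 12.

12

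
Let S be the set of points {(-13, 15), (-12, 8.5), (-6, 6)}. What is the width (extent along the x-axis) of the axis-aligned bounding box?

7

max x = -6, min x = -13, so width = 7.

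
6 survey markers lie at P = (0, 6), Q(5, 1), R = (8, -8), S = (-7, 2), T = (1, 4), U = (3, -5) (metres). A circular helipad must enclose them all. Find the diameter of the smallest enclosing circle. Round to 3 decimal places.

18.028

A smallest enclosing disk is always determined by at most three of the input points on its boundary.
The farthest pair is R–S with squared distance 325. The circle on this segment as diameter has centre (0.5, -3) and r² = 325/4 = 81.25.
Check P: distance² to centre = 81.25 ≤ 81.25, so it lies inside.
All remaining points lie in this disk, and no smaller disk contains both endpoints, so this is the minimum enclosing circle.
Diameter = 2r = 2√(81.25) ≈ 18.028.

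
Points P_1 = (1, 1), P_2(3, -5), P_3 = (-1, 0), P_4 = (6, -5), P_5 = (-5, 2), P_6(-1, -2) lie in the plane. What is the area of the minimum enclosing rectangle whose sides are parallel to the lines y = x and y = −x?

In coordinates u = x + y, v = x − y the rectangle is axis-aligned; the map (x,y)→(u,v) scales areas by 2.
u-values: 2, -2, -1, 1, -3, -3; range = 2 − (-3) = 5.
v-values: 0, 8, -1, 11, -7, 1; range = 11 − (-7) = 18.
Area = (5 × 18) / 2 = 45.

45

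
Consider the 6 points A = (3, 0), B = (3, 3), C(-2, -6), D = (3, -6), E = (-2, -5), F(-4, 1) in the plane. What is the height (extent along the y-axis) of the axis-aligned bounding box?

max y = 3, min y = -6, so height = 9.

9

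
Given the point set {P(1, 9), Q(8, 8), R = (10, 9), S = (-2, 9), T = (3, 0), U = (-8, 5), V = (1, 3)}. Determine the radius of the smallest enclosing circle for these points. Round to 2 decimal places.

9.22

By Welzl's lemma the MEC is supported by two points (diametrically opposite) or three points (on a circumcircle).
The farthest pair is R–U with squared distance 340. The circle on this segment as diameter has centre (1, 7) and r² = 340/4 = 85.
Check P: distance² to centre = 4 ≤ 85, so it lies inside.
All remaining points lie in this disk, and no smaller disk contains both endpoints, so this is the minimum enclosing circle.
r = √85 ≈ 9.22.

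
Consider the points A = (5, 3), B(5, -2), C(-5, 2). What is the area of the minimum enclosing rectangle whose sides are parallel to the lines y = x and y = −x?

77

In coordinates u = x + y, v = x − y the rectangle is axis-aligned; the map (x,y)→(u,v) scales areas by 2.
u-values: 8, 3, -3; range = 8 − (-3) = 11.
v-values: 2, 7, -7; range = 7 − (-7) = 14.
Area = (11 × 14) / 2 = 77.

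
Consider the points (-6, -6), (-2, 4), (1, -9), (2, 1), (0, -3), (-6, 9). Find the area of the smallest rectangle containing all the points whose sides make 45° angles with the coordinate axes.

187.5

In coordinates u = x + y, v = x − y the rectangle is axis-aligned; the map (x,y)→(u,v) scales areas by 2.
u-values: -12, 2, -8, 3, -3, 3; range = 3 − (-12) = 15.
v-values: 0, -6, 10, 1, 3, -15; range = 10 − (-15) = 25.
Area = (15 × 25) / 2 = 187.5.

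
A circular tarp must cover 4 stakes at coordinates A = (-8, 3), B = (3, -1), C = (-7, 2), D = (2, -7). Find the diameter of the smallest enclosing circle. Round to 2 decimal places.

The farthest pair is A–D with squared distance 200. The circle on this segment as diameter has centre (-3, -2) and r² = 200/4 = 50.
Check B: distance² to centre = 37 ≤ 50, so it lies inside.
All remaining points lie in this disk, and no smaller disk contains both endpoints, so this is the minimum enclosing circle.
Diameter = 2r = 2√50 ≈ 14.14.

14.14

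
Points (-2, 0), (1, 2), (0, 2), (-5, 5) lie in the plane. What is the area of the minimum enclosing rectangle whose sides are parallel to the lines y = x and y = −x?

22.5

In coordinates u = x + y, v = x − y the rectangle is axis-aligned; the map (x,y)→(u,v) scales areas by 2.
u-values: -2, 3, 2, 0; range = 3 − (-2) = 5.
v-values: -2, -1, -2, -10; range = -1 − (-10) = 9.
Area = (5 × 9) / 2 = 22.5.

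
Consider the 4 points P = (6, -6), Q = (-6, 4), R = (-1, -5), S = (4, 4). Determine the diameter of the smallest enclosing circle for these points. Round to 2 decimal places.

15.62

A smallest enclosing disk is always determined by at most three of the input points on its boundary.
The farthest pair is P–Q with squared distance 244. The circle on this segment as diameter has centre (0, -1) and r² = 244/4 = 61.
Check R: distance² to centre = 17 ≤ 61, so it lies inside.
All remaining points lie in this disk, and no smaller disk contains both endpoints, so this is the minimum enclosing circle.
Diameter = 2r = 2√61 ≈ 15.62.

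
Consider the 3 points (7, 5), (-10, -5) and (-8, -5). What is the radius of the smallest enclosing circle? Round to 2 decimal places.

Call the three points A, B, C in the order given.
Side lengths²: AB² = 389, AC² = 325, BC² = 4.
Since AB² = 389 ≥ 325 + 4 = 329, the angle opposite AB is not acute, so the smallest enclosing circle has AB as diameter.
Centre = midpoint of AB = (-1.5, 0), r² = 389/4 = 97.25.
r = √(97.25) ≈ 9.86.

9.86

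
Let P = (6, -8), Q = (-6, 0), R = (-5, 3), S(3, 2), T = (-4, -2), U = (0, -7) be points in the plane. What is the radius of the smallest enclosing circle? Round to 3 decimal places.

The farthest pair is P–R with squared distance 242. The circle on this segment as diameter has centre (0.5, -2.5) and r² = 242/4 = 60.5.
Check Q: distance² to centre = 48.5 ≤ 60.5, so it lies inside.
All remaining points lie in this disk, and no smaller disk contains both endpoints, so this is the minimum enclosing circle.
r = √(60.5) ≈ 7.778.

7.778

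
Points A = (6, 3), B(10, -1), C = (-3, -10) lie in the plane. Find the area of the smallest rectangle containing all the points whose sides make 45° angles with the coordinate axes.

88

In coordinates u = x + y, v = x − y the rectangle is axis-aligned; the map (x,y)→(u,v) scales areas by 2.
u-values: 9, 9, -13; range = 9 − (-13) = 22.
v-values: 3, 11, 7; range = 11 − 3 = 8.
Area = (22 × 8) / 2 = 88.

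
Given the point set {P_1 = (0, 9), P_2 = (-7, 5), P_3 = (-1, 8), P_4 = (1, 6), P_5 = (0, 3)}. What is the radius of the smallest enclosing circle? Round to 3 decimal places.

By Welzl's lemma the MEC is supported by two points (diametrically opposite) or three points (on a circumcircle).
The minimum enclosing circle is determined by three boundary points: P_1, P_2, P_5.
Their circumcentre is (-41/14, 6) with r² = 3445/196.
The farthest remaining point P_4 is at distance² 3025/196 ≤ 3445/196.
r = √(3445/196) ≈ 4.192.

4.192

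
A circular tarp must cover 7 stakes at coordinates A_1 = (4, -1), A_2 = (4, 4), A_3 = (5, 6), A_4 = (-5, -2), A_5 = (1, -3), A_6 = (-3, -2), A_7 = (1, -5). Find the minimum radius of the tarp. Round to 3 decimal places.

6.446

The minimum enclosing circle is determined by three boundary points: A_3, A_4, A_7.
Their circumcentre is (6/13, 37/26) with r² = 28085/676.
The farthest remaining point A_6 is at distance² 16021/676 ≤ 28085/676.
r = √(28085/676) ≈ 6.446.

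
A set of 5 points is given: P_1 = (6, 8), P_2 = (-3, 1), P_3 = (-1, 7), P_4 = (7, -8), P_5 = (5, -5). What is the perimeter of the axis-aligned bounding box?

Width = max x − min x = 7 − (-3) = 10.
Height = max y − min y = 8 − (-8) = 16.
Perimeter = 2(10 + 16) = 52.

52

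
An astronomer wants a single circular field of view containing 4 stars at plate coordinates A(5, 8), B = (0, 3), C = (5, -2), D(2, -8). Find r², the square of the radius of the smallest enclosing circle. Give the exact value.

The farthest pair is A–D with squared distance 265. The circle on this segment as diameter has centre (3.5, 0) and r² = 265/4 = 66.25.
Check B: distance² to centre = 21.25 ≤ 66.25, so it lies inside.
All remaining points lie in this disk, and no smaller disk contains both endpoints, so this is the minimum enclosing circle.

66.25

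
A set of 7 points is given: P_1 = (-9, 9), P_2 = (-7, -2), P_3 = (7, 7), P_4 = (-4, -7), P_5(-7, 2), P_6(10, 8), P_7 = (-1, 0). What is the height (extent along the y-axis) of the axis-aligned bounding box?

16

max y = 9, min y = -7, so height = 16.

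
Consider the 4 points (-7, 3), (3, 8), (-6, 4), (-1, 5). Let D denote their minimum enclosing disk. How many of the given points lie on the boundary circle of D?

2

By Welzl's lemma the MEC is supported by two points (diametrically opposite) or three points (on a circumcircle).
The farthest pair is (-7, 3)–(3, 8) with squared distance 125. The circle on this segment as diameter has centre (-2, 5.5) and r² = 125/4 = 31.25.
Check (-6, 4): distance² to centre = 18.25 ≤ 31.25, so it lies inside.
All remaining points lie in this disk, and no smaller disk contains both endpoints, so this is the minimum enclosing circle.
The points at distance exactly r from the centre are (-7, 3), (3, 8) — 2 points.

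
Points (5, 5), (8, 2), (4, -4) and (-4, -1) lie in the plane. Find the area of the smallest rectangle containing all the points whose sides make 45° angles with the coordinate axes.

In coordinates u = x + y, v = x − y the rectangle is axis-aligned; the map (x,y)→(u,v) scales areas by 2.
u-values: 10, 10, 0, -5; range = 10 − (-5) = 15.
v-values: 0, 6, 8, -3; range = 8 − (-3) = 11.
Area = (15 × 11) / 2 = 82.5.

82.5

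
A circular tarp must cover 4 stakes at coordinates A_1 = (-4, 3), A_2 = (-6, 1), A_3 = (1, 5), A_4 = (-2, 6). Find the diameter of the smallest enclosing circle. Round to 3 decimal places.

8.062

A smallest enclosing disk is always determined by at most three of the input points on its boundary.
The farthest pair is A_2–A_3 with squared distance 65. The circle on this segment as diameter has centre (-2.5, 3) and r² = 65/4 = 16.25.
Check A_1: distance² to centre = 2.25 ≤ 16.25, so it lies inside.
All remaining points lie in this disk, and no smaller disk contains both endpoints, so this is the minimum enclosing circle.
Diameter = 2r = 2√(16.25) ≈ 8.062.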